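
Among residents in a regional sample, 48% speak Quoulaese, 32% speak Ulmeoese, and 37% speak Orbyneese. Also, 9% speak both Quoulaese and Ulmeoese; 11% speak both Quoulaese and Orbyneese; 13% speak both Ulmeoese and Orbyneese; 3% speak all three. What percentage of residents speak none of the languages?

By inclusion–exclusion:
P(≥1) = 48 + 32 + 37 − 9 − 11 − 13 + 3 = 87%
P(none) = 100% − 87% = 13%

13%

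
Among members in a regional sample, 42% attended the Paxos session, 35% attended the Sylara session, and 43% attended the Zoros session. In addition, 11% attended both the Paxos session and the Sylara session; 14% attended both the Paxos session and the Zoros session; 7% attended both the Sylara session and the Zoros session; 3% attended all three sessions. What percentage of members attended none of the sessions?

9%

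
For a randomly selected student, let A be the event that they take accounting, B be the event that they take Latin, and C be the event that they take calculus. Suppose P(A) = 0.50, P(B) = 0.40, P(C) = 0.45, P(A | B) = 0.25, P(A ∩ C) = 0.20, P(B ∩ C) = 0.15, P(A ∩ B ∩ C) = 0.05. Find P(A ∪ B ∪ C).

P(A ∩ B) = P(B)·P(A|B) = 0.40 × 0.25 = 0.10
P(A ∪ B ∪ C) = 0.50 + 0.40 + 0.45 − 0.10 − 0.20 − 0.15 + 0.05 = 0.95

0.95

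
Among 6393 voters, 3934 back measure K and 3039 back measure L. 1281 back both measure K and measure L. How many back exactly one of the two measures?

4411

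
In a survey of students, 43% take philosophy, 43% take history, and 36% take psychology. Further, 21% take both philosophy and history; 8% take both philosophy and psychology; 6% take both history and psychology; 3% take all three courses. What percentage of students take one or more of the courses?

P(≥1) = 43 + 43 + 36 − 21 − 8 − 6 + 3 = 90%

90%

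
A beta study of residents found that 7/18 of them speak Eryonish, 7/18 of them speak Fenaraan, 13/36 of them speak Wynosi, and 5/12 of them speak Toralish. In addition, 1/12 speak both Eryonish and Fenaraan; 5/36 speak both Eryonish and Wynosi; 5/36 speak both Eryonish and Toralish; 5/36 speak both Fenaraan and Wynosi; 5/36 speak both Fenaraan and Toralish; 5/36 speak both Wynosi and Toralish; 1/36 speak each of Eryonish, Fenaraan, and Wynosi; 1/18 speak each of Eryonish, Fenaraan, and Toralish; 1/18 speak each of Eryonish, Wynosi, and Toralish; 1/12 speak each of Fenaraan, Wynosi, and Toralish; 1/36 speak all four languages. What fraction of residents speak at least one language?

35/36

By inclusion–exclusion:
P(≥1) = 7/18 + 7/18 + 13/36 + 5/12 − 1/12 − 5/36 − 5/36 − 5/36 − 5/36 − 5/36 + 1/36 + 1/18 + 1/18 + 1/12 − 1/36 = 35/36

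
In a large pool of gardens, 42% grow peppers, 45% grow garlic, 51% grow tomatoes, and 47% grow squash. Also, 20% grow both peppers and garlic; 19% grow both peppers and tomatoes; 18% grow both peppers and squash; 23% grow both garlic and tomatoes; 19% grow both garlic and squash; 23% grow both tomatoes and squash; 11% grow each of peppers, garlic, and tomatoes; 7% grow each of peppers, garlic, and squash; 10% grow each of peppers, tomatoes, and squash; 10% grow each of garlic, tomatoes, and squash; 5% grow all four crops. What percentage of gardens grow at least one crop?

96%

P(at least one) = 42 + 45 + 51 + 47 − 20 − 19 − 18 − 23 − 19 − 23 + 11 + 7 + 10 + 10 − 5 = 96%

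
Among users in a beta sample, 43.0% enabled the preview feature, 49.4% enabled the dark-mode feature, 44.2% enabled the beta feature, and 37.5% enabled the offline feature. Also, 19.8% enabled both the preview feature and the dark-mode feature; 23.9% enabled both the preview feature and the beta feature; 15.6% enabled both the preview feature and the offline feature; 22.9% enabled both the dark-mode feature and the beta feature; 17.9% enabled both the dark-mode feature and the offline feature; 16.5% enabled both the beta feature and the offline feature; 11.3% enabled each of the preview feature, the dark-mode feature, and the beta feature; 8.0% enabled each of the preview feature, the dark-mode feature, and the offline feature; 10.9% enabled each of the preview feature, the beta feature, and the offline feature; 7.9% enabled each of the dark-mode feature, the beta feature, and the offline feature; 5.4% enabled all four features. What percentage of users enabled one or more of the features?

90.2%

P(≥1) = 43.0 + 49.4 + 44.2 + 37.5 − 19.8 − 23.9 − 15.6 − 22.9 − 17.9 − 16.5 + 11.3 + 8.0 + 10.9 + 7.9 − 5.4 = 90.2%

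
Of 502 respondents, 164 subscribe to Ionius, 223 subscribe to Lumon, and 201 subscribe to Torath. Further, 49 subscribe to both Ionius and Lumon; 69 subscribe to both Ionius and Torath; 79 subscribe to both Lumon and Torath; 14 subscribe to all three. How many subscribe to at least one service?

405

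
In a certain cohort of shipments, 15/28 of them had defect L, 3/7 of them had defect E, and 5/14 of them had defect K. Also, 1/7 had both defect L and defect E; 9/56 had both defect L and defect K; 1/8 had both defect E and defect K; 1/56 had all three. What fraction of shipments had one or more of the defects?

51/56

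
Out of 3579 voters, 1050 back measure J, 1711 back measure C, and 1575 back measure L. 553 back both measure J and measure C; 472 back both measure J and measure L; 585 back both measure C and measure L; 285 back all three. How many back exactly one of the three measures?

By inclusion–exclusion (exactly-one form):
|exactly one| = 1050 + 1711 + 1575 − 2·553 − 2·472 − 2·585 + 3·285 = 1971

1971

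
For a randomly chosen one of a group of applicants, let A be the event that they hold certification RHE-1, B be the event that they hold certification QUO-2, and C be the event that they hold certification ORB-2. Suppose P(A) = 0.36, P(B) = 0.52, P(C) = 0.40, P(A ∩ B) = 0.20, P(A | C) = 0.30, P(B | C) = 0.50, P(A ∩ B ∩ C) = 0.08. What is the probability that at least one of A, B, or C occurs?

0.84

P(A ∩ C) = P(C)·P(A|C) = 0.40 × 0.30 = 0.12
P(B ∩ C) = P(C)·P(B|C) = 0.40 × 0.50 = 0.20
By inclusion-exclusion,
P(A ∪ B ∪ C) = 0.36 + 0.52 + 0.40 − 0.20 − 0.12 − 0.20 + 0.08 = 0.84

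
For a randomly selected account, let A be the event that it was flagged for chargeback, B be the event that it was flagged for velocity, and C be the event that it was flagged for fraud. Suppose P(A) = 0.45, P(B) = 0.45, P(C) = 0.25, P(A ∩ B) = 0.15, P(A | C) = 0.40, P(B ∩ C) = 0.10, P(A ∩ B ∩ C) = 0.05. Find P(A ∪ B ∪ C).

0.85

P(A ∩ C) = P(C)·P(A|C) = 0.25 × 0.40 = 0.10
P(A ∪ B ∪ C) = 0.45 + 0.45 + 0.25 − 0.15 − 0.10 − 0.10 + 0.05 = 0.85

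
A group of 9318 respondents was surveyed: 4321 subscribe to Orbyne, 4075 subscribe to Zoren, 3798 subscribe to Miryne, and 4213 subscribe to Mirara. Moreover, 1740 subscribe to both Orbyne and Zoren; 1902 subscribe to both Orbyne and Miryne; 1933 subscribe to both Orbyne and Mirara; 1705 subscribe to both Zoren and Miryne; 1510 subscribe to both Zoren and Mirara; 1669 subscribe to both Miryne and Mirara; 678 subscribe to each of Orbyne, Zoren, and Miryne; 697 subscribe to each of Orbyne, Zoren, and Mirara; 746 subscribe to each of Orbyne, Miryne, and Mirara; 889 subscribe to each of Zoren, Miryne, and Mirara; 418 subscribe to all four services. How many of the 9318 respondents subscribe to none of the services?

778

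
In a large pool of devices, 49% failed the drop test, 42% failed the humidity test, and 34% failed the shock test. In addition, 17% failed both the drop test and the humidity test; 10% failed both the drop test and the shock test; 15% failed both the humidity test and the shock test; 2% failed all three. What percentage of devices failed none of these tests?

15%

P(≥1) = 49 + 42 + 34 − 17 − 10 − 15 + 2 = 85%
P(none) = 100% − 85% = 15%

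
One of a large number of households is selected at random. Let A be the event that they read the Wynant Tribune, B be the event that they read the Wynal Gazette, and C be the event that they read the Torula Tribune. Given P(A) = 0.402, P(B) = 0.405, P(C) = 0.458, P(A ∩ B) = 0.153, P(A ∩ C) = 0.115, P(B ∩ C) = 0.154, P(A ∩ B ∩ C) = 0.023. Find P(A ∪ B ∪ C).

0.866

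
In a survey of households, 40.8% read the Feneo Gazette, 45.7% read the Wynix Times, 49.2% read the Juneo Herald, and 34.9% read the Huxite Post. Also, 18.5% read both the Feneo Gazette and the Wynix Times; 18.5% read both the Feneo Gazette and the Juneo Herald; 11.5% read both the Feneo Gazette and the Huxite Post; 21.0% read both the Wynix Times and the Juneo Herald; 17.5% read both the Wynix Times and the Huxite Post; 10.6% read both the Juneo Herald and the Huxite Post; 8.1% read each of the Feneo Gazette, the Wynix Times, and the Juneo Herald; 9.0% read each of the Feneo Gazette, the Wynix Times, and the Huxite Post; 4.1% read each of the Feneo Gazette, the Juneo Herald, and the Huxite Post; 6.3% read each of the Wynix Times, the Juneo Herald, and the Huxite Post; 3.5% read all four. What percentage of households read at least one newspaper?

97.0%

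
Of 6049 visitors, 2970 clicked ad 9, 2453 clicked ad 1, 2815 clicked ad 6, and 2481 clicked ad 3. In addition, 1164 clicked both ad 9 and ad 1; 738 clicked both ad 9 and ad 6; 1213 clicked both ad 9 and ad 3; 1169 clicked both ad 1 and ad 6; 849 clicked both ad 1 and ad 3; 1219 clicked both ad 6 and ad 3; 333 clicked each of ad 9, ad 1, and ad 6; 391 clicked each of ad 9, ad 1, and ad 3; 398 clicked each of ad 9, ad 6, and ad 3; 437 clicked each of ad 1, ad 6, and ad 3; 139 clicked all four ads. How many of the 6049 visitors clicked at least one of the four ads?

5787

Using inclusion–exclusion:
|union| = 2970 + 2453 + 2815 + 2481 − 1164 − 738 − 1213 − 1169 − 849 − 1219 + 333 + 391 + 398 + 437 − 139 = 5787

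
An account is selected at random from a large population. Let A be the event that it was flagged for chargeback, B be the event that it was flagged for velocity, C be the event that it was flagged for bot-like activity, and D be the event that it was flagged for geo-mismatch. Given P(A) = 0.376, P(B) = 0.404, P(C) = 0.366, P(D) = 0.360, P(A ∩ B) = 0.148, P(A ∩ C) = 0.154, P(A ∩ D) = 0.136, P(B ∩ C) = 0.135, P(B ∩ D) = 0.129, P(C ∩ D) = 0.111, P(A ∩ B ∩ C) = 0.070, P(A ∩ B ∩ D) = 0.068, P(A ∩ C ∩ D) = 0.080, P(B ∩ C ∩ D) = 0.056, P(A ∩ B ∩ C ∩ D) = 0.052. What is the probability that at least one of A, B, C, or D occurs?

By inclusion–exclusion:
P(A ∪ B ∪ C ∪ D) = 0.376 + 0.404 + 0.366 + 0.360 − 0.148 − 0.154 − 0.136 − 0.135 − 0.129 − 0.111 + 0.070 + 0.068 + 0.080 + 0.056 − 0.052 = 0.915

0.915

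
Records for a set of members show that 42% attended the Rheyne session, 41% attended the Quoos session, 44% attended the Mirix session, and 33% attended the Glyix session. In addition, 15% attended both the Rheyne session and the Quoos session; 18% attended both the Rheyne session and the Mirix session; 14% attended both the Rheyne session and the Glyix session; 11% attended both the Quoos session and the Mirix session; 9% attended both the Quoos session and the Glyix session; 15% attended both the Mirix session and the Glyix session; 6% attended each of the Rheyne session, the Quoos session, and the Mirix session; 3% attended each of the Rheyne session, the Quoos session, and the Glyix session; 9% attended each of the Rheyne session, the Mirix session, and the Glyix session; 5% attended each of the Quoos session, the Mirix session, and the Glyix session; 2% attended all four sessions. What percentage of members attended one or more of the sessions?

99%

By inclusion-exclusion,
P(at least one) = 42 + 41 + 44 + 33 − 15 − 18 − 14 − 11 − 9 − 15 + 6 + 3 + 9 + 5 − 2 = 99%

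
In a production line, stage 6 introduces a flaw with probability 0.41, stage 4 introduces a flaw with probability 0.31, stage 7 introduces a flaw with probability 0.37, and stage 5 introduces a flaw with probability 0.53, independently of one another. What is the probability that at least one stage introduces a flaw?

Independence gives P(none) = ∏(1 − pᵢ).
P(none) = (1 − 0.41) × (1 − 0.31) × (1 − 0.37) × (1 − 0.53) = 0.59 × 0.69 × 0.63 × 0.47 = 0.12054231
P(at least one) = 1 − 0.12054231 = 0.87945769

0.87945769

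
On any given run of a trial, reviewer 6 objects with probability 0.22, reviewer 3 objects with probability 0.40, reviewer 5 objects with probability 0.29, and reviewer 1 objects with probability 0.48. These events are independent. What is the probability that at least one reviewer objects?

Since the events are independent, P(none) is the product of the individual non-occurrence probabilities.
P(none) = (1 − 0.22) × (1 − 0.40) × (1 − 0.29) × (1 − 0.48) = 0.78 × 0.60 × 0.71 × 0.52 = 0.1727856
P(at least one) = 1 − 0.1727856 = 0.8272144

0.8272144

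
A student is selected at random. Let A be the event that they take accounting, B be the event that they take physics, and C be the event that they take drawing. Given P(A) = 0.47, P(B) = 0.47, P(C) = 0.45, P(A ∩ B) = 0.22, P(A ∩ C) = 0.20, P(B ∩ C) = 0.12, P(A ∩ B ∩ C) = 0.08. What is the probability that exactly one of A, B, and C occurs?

0.55

By inclusion–exclusion (exactly-one form):
P(exactly one) = 0.47 + 0.47 + 0.45 − 2·0.22 − 2·0.20 − 2·0.12 + 3·0.08 = 0.55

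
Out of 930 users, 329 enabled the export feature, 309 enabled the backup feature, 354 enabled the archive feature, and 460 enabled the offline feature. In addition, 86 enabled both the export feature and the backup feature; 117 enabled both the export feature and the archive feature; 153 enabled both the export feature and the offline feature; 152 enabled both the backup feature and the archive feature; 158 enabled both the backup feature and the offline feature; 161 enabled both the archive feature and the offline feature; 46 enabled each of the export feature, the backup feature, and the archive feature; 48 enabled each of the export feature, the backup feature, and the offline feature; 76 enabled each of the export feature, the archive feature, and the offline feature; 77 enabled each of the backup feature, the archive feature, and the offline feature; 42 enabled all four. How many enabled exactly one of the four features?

371

By inclusion–exclusion (exactly-one form):
N(exactly one) = 329 + 309 + 354 + 460 − 2·86 − 2·117 − 2·153 − 2·152 − 2·158 − 2·161 + 3·46 + 3·48 + 3·76 + 3·77 − 4·42 = 371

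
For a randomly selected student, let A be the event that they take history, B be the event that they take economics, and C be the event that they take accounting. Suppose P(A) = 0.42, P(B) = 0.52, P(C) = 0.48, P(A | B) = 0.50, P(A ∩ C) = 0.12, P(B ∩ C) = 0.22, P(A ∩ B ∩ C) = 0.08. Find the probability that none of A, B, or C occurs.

0.10

P(A ∩ B) = P(B)·P(A|B) = 0.52 × 0.50 = 0.26
Inclusion–exclusion gives
P(A ∪ B ∪ C) = 0.42 + 0.52 + 0.48 − 0.26 − 0.12 − 0.22 + 0.08 = 0.90
P(none) = 1 − 0.90 = 0.10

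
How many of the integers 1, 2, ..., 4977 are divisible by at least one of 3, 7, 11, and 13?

2591

1659 + 711 + 452 + 382 − 237 − 150 − 127 − 64 − 54 − 34 + 21 + 18 + 11 + 4 − 1 = 2591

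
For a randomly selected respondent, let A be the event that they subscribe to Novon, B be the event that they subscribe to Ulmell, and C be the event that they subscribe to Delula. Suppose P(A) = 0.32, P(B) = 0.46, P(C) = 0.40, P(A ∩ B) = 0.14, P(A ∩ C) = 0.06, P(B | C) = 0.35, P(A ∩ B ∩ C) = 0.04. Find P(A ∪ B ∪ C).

P(B ∩ C) = P(C)·P(B|C) = 0.40 × 0.35 = 0.14
P(A ∪ B ∪ C) = 0.32 + 0.46 + 0.40 − 0.14 − 0.06 − 0.14 + 0.04 = 0.88

0.88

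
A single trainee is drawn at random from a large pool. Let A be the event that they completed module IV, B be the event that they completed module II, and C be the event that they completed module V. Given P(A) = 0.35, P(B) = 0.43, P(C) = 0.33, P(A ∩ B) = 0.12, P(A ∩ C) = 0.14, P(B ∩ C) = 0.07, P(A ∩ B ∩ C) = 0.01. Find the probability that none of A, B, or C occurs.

0.21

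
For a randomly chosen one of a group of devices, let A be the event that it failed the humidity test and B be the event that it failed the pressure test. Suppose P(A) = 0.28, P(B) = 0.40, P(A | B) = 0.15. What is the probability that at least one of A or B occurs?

0.62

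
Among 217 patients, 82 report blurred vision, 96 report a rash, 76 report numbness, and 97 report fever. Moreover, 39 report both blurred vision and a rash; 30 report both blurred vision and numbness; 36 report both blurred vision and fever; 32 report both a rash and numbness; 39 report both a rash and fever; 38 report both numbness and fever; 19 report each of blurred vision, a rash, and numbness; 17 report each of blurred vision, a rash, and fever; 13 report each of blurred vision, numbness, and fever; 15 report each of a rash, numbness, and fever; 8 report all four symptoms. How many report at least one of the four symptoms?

N(≥1) = 82 + 96 + 76 + 97 − 39 − 30 − 36 − 32 − 39 − 38 + 19 + 17 + 13 + 15 − 8 = 193

193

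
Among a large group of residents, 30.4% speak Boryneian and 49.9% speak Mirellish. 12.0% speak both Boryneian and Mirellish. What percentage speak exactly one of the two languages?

56.3%

P(exactly one) = 30.4 + 49.9 − 2·12.0 = 56.3%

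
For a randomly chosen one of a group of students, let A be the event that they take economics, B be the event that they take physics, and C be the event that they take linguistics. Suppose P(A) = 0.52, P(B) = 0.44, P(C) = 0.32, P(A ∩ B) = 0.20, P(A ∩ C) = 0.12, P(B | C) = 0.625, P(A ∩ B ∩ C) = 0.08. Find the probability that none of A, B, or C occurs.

P(B ∩ C) = P(C)·P(B|C) = 0.32 × 0.625 = 0.20
Apply inclusion-exclusion:
P(A ∪ B ∪ C) = 0.52 + 0.44 + 0.32 − 0.20 − 0.12 − 0.20 + 0.08 = 0.84
P(none) = 1 − 0.84 = 0.16

0.16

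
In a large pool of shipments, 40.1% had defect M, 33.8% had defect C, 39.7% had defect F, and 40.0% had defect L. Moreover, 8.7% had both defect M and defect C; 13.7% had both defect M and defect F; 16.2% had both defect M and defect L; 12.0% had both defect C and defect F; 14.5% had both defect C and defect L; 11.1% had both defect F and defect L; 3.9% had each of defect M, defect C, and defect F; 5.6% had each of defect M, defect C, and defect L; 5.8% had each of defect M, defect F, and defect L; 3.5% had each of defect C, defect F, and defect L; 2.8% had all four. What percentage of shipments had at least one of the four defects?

By inclusion–exclusion:
P(union) = 40.1 + 33.8 + 39.7 + 40.0 − 8.7 − 13.7 − 16.2 − 12.0 − 14.5 − 11.1 + 3.9 + 5.6 + 5.8 + 3.5 − 2.8 = 93.4%

93.4%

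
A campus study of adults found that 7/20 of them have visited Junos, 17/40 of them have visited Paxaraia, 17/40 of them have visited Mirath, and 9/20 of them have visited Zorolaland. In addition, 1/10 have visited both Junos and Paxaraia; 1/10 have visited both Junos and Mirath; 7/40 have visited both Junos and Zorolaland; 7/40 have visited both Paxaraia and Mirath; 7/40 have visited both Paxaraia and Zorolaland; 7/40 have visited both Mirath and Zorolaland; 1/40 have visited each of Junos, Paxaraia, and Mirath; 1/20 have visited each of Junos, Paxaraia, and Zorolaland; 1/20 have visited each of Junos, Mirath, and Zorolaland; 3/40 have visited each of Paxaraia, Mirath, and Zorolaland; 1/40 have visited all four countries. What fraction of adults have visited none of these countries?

By inclusion–exclusion:
P(union) = 7/20 + 17/40 + 17/40 + 9/20 − 1/10 − 1/10 − 7/40 − 7/40 − 7/40 − 7/40 + 1/40 + 1/20 + 1/20 + 3/40 − 1/40 = 37/40
P(none) = 1 − 37/40 = 3/40

3/40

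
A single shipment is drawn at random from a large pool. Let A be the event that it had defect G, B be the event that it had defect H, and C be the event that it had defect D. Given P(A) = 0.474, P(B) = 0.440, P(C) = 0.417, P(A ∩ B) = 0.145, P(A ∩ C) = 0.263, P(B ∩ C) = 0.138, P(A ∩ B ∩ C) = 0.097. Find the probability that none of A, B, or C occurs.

P(A ∪ B ∪ C) = 0.474 + 0.440 + 0.417 − 0.145 − 0.263 − 0.138 + 0.097 = 0.882
P(none) = 1 − 0.882 = 0.118

0.118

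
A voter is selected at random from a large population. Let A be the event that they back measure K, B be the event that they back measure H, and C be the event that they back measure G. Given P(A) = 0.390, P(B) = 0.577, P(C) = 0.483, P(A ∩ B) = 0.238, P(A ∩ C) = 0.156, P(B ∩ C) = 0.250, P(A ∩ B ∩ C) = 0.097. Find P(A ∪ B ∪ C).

0.903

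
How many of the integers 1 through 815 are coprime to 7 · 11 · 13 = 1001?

586

floor(815/7) + floor(815/11) + floor(815/13) − floor(815/77) − floor(815/91) − floor(815/143) + floor(815/1001) = 116 + 74 + 62 − 10 − 8 − 5 + 0 = 229
815 − 229 = 586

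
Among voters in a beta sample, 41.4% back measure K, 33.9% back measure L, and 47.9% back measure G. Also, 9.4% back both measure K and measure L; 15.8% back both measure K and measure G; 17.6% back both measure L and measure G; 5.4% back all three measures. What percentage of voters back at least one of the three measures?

85.8%

By inclusion-exclusion,
P(at least one) = 41.4 + 33.9 + 47.9 − 9.4 − 15.8 − 17.6 + 5.4 = 85.8%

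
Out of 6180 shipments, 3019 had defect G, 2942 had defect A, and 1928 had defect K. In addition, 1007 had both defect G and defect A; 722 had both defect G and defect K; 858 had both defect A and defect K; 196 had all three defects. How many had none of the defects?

682

Apply inclusion-exclusion:
|union| = 3019 + 2942 + 1928 − 1007 − 722 − 858 + 196 = 5498
None: 6180 − 5498 = 682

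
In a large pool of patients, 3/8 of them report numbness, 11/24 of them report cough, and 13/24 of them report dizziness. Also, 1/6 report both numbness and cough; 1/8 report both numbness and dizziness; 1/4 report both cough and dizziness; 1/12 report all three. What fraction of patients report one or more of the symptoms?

Inclusion–exclusion gives
P(at least one) = 3/8 + 11/24 + 13/24 − 1/6 − 1/8 − 1/4 + 1/12 = 11/12

11/12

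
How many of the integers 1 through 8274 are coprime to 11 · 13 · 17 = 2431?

6535

Using inclusion–exclusion:
floor(8274/11) + floor(8274/13) + floor(8274/17) − floor(8274/143) − floor(8274/187) − floor(8274/221) + floor(8274/2431) = 752 + 636 + 486 − 57 − 44 − 37 + 3 = 1739
8274 − 1739 = 6535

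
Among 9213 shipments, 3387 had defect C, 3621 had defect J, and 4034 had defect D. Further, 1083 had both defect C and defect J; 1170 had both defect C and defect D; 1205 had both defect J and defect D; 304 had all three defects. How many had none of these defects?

By inclusion–exclusion:
|union| = 3387 + 3621 + 4034 − 1083 − 1170 − 1205 + 304 = 7888
None: 9213 − 7888 = 1325

1325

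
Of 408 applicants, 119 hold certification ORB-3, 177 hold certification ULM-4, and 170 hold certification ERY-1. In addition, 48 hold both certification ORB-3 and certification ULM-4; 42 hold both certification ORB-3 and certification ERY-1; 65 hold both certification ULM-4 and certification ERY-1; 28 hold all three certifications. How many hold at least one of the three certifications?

Using inclusion–exclusion:
|at least one| = 119 + 177 + 170 − 48 − 42 − 65 + 28 = 339

339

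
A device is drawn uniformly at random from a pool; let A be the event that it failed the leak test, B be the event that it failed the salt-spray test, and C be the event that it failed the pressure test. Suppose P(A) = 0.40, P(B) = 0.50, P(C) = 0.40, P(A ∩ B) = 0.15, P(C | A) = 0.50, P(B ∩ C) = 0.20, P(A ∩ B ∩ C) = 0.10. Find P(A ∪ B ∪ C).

0.85

P(A ∩ C) = P(A)·P(C|A) = 0.40 × 0.50 = 0.20
P(A ∪ B ∪ C) = 0.40 + 0.50 + 0.40 − 0.15 − 0.20 − 0.20 + 0.10 = 0.85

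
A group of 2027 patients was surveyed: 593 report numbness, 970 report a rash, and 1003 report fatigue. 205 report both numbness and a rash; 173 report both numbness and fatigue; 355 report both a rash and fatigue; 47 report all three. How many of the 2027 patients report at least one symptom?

1880

By inclusion–exclusion:
N(≥1) = 593 + 970 + 1003 − 205 − 173 − 355 + 47 = 1880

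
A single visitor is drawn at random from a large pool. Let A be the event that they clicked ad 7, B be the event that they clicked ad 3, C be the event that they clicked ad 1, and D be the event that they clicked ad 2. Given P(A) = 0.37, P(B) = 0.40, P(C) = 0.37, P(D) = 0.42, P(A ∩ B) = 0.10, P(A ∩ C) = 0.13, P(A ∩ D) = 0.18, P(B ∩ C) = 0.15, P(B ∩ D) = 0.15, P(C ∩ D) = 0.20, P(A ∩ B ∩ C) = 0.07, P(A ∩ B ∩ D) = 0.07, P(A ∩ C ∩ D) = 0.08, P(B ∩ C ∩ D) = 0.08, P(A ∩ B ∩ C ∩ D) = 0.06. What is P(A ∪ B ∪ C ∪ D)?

P(A ∪ B ∪ C ∪ D) = 0.37 + 0.40 + 0.37 + 0.42 − 0.10 − 0.13 − 0.18 − 0.15 − 0.15 − 0.20 + 0.07 + 0.07 + 0.08 + 0.08 − 0.06 = 0.89

0.89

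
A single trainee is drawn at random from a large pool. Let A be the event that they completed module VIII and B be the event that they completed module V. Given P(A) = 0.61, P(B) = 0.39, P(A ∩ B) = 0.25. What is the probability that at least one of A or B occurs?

P(A ∪ B) = 0.61 + 0.39 − 0.25 = 0.75

0.75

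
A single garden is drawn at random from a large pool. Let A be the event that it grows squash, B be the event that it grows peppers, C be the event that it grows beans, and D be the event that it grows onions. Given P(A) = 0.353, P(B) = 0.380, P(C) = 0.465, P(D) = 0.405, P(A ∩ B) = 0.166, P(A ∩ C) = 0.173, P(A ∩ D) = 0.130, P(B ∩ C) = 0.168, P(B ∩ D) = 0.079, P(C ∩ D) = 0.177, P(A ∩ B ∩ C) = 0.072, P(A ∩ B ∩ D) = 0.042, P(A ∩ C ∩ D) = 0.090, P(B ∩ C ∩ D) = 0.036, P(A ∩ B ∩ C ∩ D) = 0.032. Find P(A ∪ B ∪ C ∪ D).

0.918

By inclusion-exclusion,
P(A ∪ B ∪ C ∪ D) = 0.353 + 0.380 + 0.465 + 0.405 − 0.166 − 0.173 − 0.130 − 0.168 − 0.079 − 0.177 + 0.072 + 0.042 + 0.090 + 0.036 − 0.032 = 0.918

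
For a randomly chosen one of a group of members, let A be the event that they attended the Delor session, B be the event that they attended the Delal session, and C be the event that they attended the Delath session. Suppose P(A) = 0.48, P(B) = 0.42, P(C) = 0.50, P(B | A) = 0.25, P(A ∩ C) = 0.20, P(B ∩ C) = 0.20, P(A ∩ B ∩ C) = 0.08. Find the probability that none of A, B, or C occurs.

P(A ∩ B) = P(A)·P(B|A) = 0.48 × 0.25 = 0.12
P(A ∪ B ∪ C) = 0.48 + 0.42 + 0.50 − 0.12 − 0.20 − 0.20 + 0.08 = 0.96
P(none) = 1 − 0.96 = 0.04

0.04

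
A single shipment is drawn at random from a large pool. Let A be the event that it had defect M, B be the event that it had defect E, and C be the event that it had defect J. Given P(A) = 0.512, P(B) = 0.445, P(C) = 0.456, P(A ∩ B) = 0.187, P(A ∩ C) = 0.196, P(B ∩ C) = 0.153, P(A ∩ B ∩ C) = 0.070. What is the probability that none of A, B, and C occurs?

Using inclusion–exclusion:
P(A ∪ B ∪ C) = 0.512 + 0.445 + 0.456 − 0.187 − 0.196 − 0.153 + 0.070 = 0.947
P(none) = 1 − 0.947 = 0.053

0.053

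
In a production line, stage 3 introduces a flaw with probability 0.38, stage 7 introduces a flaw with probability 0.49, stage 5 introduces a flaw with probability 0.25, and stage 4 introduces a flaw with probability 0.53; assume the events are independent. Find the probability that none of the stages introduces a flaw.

0.1114605

Since the events are independent, P(none) is the product of the individual non-occurrence probabilities.
P(none) = (1 − 0.38) × (1 − 0.49) × (1 − 0.25) × (1 − 0.53) = 0.62 × 0.51 × 0.75 × 0.47 = 0.1114605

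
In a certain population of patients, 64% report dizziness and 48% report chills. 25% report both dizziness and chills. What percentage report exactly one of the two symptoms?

By inclusion–exclusion (exactly-one form):
P(exactly one) = 64 + 48 − 2·25 = 62%

62%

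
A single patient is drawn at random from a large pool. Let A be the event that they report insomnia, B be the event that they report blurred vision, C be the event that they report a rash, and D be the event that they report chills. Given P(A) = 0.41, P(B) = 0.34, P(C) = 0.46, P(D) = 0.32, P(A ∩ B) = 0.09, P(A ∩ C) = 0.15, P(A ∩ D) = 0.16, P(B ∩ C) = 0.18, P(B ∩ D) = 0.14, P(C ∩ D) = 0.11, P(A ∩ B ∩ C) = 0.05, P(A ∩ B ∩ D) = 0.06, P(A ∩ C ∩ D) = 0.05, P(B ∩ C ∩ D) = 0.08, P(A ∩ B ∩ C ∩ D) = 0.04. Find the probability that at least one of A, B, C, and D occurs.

By inclusion–exclusion:
P(A ∪ B ∪ C ∪ D) = 0.41 + 0.34 + 0.46 + 0.32 − 0.09 − 0.15 − 0.16 − 0.18 − 0.14 − 0.11 + 0.05 + 0.06 + 0.05 + 0.08 − 0.04 = 0.90

0.90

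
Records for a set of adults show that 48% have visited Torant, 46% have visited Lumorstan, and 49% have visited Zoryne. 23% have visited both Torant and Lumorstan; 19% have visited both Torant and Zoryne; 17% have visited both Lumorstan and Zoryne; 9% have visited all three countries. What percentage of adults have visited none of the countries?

Inclusion–exclusion gives
P(at least one) = 48 + 46 + 49 − 23 − 19 − 17 + 9 = 93%
P(none) = 100% − 93% = 7%

7%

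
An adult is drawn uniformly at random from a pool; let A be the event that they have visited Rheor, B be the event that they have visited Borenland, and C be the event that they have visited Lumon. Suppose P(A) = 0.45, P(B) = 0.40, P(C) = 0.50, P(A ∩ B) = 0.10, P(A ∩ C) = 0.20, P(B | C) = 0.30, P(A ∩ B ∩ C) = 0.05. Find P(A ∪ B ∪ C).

0.95

P(B ∩ C) = P(C)·P(B|C) = 0.50 × 0.30 = 0.15
By inclusion–exclusion:
P(A ∪ B ∪ C) = 0.45 + 0.40 + 0.50 − 0.10 − 0.20 − 0.15 + 0.05 = 0.95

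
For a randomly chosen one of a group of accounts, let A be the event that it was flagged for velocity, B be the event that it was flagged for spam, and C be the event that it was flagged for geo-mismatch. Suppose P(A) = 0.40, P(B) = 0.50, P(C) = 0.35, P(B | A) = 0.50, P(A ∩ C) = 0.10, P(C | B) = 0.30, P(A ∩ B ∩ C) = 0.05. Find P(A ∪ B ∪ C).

P(A ∩ B) = P(A)·P(B|A) = 0.40 × 0.50 = 0.20
P(B ∩ C) = P(B)·P(C|B) = 0.50 × 0.30 = 0.15
P(A ∪ B ∪ C) = 0.40 + 0.50 + 0.35 − 0.20 − 0.10 − 0.15 + 0.05 = 0.85

0.85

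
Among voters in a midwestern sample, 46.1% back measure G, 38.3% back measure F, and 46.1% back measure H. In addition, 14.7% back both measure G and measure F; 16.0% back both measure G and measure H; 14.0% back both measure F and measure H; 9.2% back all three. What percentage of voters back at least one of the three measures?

P(≥1) = 46.1 + 38.3 + 46.1 − 14.7 − 16.0 − 14.0 + 9.2 = 95.0%

95.0%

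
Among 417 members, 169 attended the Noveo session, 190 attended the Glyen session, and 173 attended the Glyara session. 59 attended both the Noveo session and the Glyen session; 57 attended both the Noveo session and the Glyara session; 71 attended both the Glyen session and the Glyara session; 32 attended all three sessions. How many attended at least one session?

377

By inclusion-exclusion,
|union| = 169 + 190 + 173 − 59 − 57 − 71 + 32 = 377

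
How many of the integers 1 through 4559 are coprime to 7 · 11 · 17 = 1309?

⌊4559/7⌋ + ⌊4559/11⌋ + ⌊4559/17⌋ − ⌊4559/77⌋ − ⌊4559/119⌋ − ⌊4559/187⌋ + ⌊4559/1309⌋ = 651 + 414 + 268 − 59 − 38 − 24 + 3 = 1215
4559 − 1215 = 3344

3344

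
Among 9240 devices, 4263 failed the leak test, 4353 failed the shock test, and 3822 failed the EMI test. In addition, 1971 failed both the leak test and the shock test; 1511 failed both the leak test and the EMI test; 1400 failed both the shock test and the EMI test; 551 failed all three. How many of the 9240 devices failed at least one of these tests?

8107

Using inclusion–exclusion:
|union| = 4263 + 4353 + 3822 − 1971 − 1511 − 1400 + 551 = 8107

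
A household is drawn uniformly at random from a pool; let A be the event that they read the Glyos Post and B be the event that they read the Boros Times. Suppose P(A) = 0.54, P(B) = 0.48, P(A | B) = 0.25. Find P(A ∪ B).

0.90

P(A ∩ B) = P(B)·P(A|B) = 0.48 × 0.25 = 0.12
Apply inclusion-exclusion:
P(A ∪ B) = 0.54 + 0.48 − 0.12 = 0.90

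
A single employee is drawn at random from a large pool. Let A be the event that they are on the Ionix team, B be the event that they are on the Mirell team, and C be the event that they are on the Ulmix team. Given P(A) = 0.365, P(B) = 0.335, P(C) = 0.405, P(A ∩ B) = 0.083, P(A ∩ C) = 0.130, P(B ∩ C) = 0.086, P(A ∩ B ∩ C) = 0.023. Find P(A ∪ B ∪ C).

0.829

By inclusion-exclusion,
P(A ∪ B ∪ C) = 0.365 + 0.335 + 0.405 − 0.083 − 0.130 − 0.086 + 0.023 = 0.829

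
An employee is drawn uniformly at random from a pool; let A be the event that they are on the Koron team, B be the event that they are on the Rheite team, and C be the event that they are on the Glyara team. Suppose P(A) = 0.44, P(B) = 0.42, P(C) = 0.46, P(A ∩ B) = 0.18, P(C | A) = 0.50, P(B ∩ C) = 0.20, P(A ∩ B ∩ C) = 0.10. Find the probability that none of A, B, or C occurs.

0.18

P(A ∩ C) = P(A)·P(C|A) = 0.44 × 0.50 = 0.22
Apply inclusion-exclusion:
P(A ∪ B ∪ C) = 0.44 + 0.42 + 0.46 − 0.18 − 0.22 − 0.20 + 0.10 = 0.82
P(none) = 1 − 0.82 = 0.18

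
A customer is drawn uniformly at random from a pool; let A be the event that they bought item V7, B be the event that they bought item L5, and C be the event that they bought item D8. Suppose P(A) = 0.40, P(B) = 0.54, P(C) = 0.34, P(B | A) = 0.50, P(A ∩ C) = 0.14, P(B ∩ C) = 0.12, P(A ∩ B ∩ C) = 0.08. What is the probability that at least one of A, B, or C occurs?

P(A ∩ B) = P(A)·P(B|A) = 0.40 × 0.50 = 0.20
P(A ∪ B ∪ C) = 0.40 + 0.54 + 0.34 − 0.20 − 0.14 − 0.12 + 0.08 = 0.90

0.90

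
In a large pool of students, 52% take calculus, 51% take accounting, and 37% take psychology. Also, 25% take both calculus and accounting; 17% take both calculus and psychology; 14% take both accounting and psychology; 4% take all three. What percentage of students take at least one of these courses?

88%

P(at least one) = 52 + 51 + 37 − 25 − 17 − 14 + 4 = 88%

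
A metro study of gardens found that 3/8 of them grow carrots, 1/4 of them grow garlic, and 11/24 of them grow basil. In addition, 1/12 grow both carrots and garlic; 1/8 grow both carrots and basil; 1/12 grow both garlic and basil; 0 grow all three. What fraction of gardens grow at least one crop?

P(union) = 3/8 + 1/4 + 11/24 − 1/12 − 1/8 − 1/12 + 0 = 19/24

19/24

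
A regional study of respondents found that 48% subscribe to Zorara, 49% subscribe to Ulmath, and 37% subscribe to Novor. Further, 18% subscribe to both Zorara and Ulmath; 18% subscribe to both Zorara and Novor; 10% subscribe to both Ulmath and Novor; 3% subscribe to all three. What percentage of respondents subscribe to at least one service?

91%

P(union) = 48 + 49 + 37 − 18 − 18 − 10 + 3 = 91%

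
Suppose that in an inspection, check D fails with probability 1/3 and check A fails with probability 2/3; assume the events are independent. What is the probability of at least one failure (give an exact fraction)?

Independence gives P(none) = ∏(1 − pᵢ).
P(none) = (1 − 1/3) × (1 − 2/3) = 2/3 × 1/3 = 2/9
P(at least one) = 1 − 2/9 = 7/9

7/9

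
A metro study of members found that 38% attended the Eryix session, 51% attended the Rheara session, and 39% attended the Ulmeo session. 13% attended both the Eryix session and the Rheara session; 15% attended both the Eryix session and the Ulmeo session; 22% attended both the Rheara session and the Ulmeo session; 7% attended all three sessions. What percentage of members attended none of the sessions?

15%

P(≥1) = 38 + 51 + 39 − 13 − 15 − 22 + 7 = 85%
P(none) = 100% − 85% = 15%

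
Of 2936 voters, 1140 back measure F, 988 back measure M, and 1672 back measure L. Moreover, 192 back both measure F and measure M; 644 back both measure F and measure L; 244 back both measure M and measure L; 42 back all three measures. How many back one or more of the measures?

2762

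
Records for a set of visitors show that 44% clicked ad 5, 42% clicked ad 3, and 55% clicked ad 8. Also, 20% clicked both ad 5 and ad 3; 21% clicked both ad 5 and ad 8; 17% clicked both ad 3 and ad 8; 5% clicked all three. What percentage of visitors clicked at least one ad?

88%

Apply inclusion-exclusion:
P(at least one) = 44 + 42 + 55 − 20 − 21 − 17 + 5 = 88%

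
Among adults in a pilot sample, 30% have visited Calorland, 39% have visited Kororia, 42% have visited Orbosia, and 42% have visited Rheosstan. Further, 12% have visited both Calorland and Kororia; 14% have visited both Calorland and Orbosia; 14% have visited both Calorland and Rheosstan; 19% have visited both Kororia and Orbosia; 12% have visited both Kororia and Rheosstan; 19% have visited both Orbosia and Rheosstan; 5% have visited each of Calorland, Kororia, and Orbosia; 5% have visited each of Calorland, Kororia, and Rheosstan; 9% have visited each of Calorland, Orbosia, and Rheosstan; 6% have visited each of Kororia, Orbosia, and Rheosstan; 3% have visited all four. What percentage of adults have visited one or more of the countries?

P(union) = 30 + 39 + 42 + 42 − 12 − 14 − 14 − 19 − 12 − 19 + 5 + 5 + 9 + 6 − 3 = 85%

85%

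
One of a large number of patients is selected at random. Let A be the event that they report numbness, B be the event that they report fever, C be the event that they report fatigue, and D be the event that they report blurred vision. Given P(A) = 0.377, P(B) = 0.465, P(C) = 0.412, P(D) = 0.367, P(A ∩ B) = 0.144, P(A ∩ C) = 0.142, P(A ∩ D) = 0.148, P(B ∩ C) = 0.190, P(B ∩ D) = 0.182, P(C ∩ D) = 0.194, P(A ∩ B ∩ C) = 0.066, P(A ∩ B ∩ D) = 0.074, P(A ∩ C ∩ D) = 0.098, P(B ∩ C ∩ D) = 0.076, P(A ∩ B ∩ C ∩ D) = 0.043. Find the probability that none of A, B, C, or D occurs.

0.108

P(A ∪ B ∪ C ∪ D) = 0.377 + 0.465 + 0.412 + 0.367 − 0.144 − 0.142 − 0.148 − 0.190 − 0.182 − 0.194 + 0.066 + 0.074 + 0.098 + 0.076 − 0.043 = 0.892
P(none) = 1 − 0.892 = 0.108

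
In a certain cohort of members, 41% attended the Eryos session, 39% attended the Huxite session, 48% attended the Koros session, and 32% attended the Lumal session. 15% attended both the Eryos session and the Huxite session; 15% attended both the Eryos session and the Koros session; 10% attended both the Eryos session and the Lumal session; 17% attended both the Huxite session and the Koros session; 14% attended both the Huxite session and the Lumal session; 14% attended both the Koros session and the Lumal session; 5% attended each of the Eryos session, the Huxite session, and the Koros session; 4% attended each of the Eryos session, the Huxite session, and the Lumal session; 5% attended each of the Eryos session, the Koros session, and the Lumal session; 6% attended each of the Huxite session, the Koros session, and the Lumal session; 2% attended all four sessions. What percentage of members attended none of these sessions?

By inclusion-exclusion,
P(at least one) = 41 + 39 + 48 + 32 − 15 − 15 − 10 − 17 − 14 − 14 + 5 + 4 + 5 + 6 − 2 = 93%
P(none) = 100% − 93% = 7%

7%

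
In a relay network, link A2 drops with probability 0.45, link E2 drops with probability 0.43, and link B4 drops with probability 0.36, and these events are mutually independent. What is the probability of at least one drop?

0.79936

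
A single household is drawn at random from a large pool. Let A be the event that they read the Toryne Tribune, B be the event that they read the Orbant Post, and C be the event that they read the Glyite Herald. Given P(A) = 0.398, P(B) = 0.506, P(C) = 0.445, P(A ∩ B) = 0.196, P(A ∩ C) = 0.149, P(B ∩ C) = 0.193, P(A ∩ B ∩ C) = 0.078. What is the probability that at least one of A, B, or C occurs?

Using inclusion–exclusion:
P(A ∪ B ∪ C) = 0.398 + 0.506 + 0.445 − 0.196 − 0.149 − 0.193 + 0.078 = 0.889

0.889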